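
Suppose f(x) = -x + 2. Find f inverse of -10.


Solve -x + 2 = -10
x = (-10 - 2) / (-1) = 12

12


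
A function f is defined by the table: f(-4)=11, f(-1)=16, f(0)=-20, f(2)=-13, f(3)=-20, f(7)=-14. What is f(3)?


Reading from the table at x = 3

-20


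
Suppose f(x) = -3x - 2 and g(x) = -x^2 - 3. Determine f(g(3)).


g(3) = -12
f(-12) = 34

34


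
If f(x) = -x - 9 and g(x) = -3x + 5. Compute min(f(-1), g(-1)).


f(-1) = -8
g(-1) = 8
min = -8

-8


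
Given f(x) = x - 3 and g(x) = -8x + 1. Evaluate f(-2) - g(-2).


f(-2) = -5
g(-2) = 17
Difference = -22

-22


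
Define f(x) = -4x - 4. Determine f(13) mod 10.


f(13) = -56
-56 mod 10 = 4

4


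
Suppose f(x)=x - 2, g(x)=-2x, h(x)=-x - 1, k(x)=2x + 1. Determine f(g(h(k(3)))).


k(3) = 7
h(7) = -8
g(-8) = 16
f(16) = 14

14


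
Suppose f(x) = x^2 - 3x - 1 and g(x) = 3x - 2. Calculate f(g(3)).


27


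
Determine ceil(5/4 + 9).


5/4 = 1.25
1.25 + 9 = 10.25
ceil(10.25) = 11

11


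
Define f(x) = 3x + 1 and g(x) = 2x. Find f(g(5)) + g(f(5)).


f(g(5)) = 31
g(f(5)) = 32
Sum = 63

63


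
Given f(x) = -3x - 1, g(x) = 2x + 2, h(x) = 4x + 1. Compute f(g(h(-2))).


h(-2) = -7
g(-7) = -12
f(-12) = 35

35


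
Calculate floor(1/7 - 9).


1/7 = 0.1429
0.1429 - 9 = -8.8571
floor(-8.8571) = -9

-9


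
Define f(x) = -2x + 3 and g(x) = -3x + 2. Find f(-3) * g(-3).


f(-3) = 9
g(-3) = 11
Product = 99

99


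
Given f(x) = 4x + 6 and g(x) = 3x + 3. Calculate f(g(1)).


g(1) = 6
f(6) = 30

30


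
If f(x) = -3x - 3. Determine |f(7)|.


f(7) = -24
|-24| = 24

24


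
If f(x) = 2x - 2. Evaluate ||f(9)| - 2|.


f(9) = 16
|16| = 16
|16 - 2| = 14

14


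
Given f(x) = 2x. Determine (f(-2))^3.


-64


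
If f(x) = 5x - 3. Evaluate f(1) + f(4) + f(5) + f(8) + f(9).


120


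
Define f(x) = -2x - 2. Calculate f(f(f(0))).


f(0) = -2
f(-2) = 2
f(2) = -6

-6


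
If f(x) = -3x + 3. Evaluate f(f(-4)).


f(-4) = 15
f(15) = -42

-42


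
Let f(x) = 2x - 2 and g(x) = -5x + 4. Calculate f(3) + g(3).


f(3) = 4
g(3) = -11
Sum = -7

-7


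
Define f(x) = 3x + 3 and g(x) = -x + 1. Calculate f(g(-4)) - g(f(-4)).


f(g(-4)) = 18
g(f(-4)) = 10
Difference = 8

8


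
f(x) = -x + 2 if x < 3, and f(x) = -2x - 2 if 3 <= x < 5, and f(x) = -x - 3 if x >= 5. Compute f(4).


4 satisfies 3 <= x < 5
f(4) = -10

-10


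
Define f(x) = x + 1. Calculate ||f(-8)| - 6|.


f(-8) = -7
|-7| = 7
|7 - 6| = 1

1


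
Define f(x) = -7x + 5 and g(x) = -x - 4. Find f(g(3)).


54


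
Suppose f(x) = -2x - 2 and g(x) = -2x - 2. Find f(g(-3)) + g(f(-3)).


f(g(-3)) = -10
g(f(-3)) = -10
Sum = -20

-20


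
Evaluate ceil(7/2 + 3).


7


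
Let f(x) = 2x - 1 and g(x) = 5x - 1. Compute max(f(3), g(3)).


14


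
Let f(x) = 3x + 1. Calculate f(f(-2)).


-14


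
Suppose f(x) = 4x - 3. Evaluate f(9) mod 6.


3


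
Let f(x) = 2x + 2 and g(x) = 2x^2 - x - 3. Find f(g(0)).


g(0) = -3
f(-3) = -4

-4


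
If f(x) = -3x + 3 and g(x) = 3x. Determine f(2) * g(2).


f(2) = -3
g(2) = 6
Product = -18

-18


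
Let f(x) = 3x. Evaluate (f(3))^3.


f(3) = 9
(9)^3 = 729

729


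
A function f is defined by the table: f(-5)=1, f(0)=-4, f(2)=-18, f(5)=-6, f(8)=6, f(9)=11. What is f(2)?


-18


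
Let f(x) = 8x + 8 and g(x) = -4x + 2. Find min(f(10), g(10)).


-38


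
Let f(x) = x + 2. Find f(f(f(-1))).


f(-1) = 1
f(1) = 3
f(3) = 5

5


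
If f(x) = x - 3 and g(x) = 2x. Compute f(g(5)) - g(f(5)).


f(g(5)) = 7
g(f(5)) = 4
Difference = 3

3


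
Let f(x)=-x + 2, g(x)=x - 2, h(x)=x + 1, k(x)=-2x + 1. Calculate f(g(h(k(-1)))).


k(-1) = 3
h(3) = 4
g(4) = 2
f(2) = 0

0


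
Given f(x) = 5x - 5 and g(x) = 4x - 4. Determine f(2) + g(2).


f(2) = 5
g(2) = 4
Sum = 9

9


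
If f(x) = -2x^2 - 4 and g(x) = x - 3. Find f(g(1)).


g(1) = -2
f(-2) = (-2)*(-2)^2 - 4 = -12

-12


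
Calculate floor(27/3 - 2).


27/3 = 9
9 - 2 = 7
floor(7) = 7

7


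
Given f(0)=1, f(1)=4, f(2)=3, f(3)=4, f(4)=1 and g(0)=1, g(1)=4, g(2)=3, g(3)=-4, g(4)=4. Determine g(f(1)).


f(1) = 4
g(4) = 4

4


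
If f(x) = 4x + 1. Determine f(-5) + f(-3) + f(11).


15


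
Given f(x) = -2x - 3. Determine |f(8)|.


f(8) = -19
|-19| = 19

19


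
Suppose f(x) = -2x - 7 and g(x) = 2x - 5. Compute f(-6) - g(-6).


f(-6) = 5
g(-6) = -17
Difference = 22

22


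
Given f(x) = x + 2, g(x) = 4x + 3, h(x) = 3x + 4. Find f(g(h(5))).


81


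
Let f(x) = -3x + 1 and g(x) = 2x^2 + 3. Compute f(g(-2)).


g(-2) = 11
f(11) = -32

-32


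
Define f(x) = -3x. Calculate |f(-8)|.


f(-8) = 24
|24| = 24

24


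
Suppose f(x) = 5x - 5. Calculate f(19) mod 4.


f(19) = 90
90 mod 4 = 2

2


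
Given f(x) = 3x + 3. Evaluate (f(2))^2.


f(2) = 9
(9)^2 = 81

81


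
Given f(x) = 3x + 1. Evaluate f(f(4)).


f(4) = 13
f(13) = 40

40


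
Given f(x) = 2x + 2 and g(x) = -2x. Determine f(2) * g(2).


-24


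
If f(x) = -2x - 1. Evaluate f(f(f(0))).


f(0) = -1
f(-1) = 1
f(1) = -3

-3


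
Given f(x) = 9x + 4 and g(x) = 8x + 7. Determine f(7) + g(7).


f(7) = 67
g(7) = 63
Sum = 130

130


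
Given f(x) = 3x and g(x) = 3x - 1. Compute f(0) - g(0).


f(0) = 0
g(0) = -1
Difference = 1

1


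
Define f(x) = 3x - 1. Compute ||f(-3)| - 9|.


f(-3) = -10
|-10| = 10
|10 - 9| = 1

1


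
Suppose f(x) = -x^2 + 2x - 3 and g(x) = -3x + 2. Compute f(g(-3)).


g(-3) = 11
f(11) = (-1)*(11)^2 + 2*(11) - 3 = -102

-102


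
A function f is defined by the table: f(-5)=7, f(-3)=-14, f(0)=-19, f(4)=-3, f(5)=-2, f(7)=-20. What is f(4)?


Reading from the table at x = 4

-3


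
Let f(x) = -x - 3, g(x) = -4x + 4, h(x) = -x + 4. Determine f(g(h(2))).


1


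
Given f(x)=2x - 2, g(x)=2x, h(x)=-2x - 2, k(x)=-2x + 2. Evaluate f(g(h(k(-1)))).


k(-1) = 4
h(4) = -10
g(-10) = -20
f(-20) = -42

-42


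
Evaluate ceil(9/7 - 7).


9/7 = 1.2857
1.2857 - 7 = -5.7143
ceil(-5.7143) = -5

-5


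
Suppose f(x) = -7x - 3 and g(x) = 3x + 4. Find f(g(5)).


g(5) = 19
f(19) = -136

-136


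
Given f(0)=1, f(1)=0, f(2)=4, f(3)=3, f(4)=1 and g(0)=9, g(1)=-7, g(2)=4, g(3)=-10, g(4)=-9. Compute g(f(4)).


f(4) = 1
g(1) = -7

-7


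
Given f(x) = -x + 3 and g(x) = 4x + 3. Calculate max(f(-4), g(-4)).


f(-4) = 7
g(-4) = -13
max = 7

7


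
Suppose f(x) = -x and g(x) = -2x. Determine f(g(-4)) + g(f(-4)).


f(g(-4)) = -8
g(f(-4)) = -8
Sum = -16

-16


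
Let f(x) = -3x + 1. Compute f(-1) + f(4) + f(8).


f(-1) = 4
f(4) = -11
f(8) = -23
Sum = -30

-30


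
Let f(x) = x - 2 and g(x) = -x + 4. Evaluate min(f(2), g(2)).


f(2) = 0
g(2) = 2
min = 0

0


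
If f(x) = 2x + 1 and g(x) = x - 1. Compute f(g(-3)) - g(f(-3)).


f(g(-3)) = -7
g(f(-3)) = -6
Difference = -1

-1


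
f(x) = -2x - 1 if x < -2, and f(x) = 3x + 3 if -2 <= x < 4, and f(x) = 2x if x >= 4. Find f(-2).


-2 satisfies -2 <= x < 4
f(-2) = -3

-3


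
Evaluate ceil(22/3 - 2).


22/3 = 7.3333
7.3333 - 2 = 5.3333
ceil(5.3333) = 6

6


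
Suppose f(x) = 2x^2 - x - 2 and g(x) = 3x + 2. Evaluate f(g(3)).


g(3) = 11
f(11) = 2*(11)^2 - 1*(11) - 2 = 229

229


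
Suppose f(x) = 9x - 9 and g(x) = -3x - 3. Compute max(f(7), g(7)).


f(7) = 54
g(7) = -24
max = 54

54


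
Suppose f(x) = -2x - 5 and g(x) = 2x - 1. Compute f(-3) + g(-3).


f(-3) = 1
g(-3) = -7
Sum = -6

-6


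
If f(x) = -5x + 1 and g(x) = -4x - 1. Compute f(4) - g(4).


f(4) = -19
g(4) = -17
Difference = -2

-2


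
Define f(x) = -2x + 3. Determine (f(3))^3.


f(3) = -3
(-3)^3 = -27

-27


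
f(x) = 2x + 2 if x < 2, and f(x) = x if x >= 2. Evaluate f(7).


7 satisfies x >= 2
f(7) = 7

7


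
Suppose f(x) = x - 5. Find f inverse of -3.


Solve x - 5 = -3
x = (-3 + 5) / 1 = 2

2


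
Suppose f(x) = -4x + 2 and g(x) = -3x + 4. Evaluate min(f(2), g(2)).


f(2) = -6
g(2) = -2
min = -6

-6


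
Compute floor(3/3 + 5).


3/3 = 1
1 + 5 = 6
floor(6) = 6

6


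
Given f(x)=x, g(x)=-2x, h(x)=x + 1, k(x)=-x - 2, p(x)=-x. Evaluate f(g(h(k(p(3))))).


-4


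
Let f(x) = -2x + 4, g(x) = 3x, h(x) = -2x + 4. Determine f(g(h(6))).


h(6) = -8
g(-8) = -24
f(-24) = 52

52


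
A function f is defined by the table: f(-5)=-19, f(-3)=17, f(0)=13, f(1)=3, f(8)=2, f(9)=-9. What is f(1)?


Reading from the table at x = 1

3


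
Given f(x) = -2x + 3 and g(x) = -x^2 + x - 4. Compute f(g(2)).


g(2) = -6
f(-6) = 15

15


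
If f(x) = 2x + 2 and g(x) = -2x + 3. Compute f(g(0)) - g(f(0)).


f(g(0)) = 8
g(f(0)) = -1
Difference = 9

9


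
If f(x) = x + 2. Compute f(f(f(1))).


f(1) = 3
f(3) = 5
f(5) = 7

7


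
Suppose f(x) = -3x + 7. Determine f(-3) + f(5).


8


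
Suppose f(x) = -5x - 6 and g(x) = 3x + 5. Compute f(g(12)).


g(12) = 41
f(41) = -211

-211


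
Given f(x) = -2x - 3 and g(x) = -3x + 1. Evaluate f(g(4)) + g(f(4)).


f(g(4)) = 19
g(f(4)) = 34
Sum = 53

53


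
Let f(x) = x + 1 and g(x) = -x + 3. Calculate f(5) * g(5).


f(5) = 6
g(5) = -2
Product = -12

-12


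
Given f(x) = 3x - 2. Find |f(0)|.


f(0) = -2
|-2| = 2

2


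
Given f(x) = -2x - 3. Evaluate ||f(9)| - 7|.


f(9) = -21
|-21| = 21
|21 - 7| = 14

14


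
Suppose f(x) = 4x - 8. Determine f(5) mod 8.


f(5) = 12
12 mod 8 = 4

4


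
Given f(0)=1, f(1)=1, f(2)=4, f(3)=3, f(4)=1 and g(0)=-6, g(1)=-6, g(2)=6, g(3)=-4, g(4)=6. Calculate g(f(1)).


f(1) = 1
g(1) = -6

-6


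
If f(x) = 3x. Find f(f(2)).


f(2) = 6
f(6) = 18

18


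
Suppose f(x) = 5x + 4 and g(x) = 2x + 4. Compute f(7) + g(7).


f(7) = 39
g(7) = 18
Sum = 57

57


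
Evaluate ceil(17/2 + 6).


17/2 = 8.5
8.5 + 6 = 14.5
ceil(14.5) = 15

15


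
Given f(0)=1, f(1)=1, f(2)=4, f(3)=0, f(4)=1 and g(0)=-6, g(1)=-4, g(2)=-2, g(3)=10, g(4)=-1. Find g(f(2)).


f(2) = 4
g(4) = -1

-1


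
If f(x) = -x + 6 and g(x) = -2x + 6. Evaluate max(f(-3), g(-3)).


f(-3) = 9
g(-3) = 12
max = 12

12


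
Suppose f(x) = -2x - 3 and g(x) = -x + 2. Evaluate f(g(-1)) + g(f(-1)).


f(g(-1)) = -9
g(f(-1)) = 3
Sum = -6

-6


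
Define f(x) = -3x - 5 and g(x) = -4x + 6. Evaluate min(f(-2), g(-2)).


f(-2) = 1
g(-2) = 14
min = 1

1


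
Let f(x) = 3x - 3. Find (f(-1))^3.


f(-1) = -6
(-6)^3 = -216

-216


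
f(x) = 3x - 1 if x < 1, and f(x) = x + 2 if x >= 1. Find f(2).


2 satisfies x >= 1
f(2) = 4

4


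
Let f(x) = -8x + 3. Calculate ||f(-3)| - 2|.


25


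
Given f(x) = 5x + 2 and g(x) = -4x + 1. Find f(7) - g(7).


f(7) = 37
g(7) = -27
Difference = 64

64


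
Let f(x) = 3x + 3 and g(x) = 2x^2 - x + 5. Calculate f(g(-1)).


g(-1) = 8
f(8) = 27

27


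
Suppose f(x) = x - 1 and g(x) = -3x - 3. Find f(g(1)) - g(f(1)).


-4


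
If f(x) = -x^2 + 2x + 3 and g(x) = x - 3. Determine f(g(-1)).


-21


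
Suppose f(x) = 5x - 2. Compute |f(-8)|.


f(-8) = -42
|-42| = 42

42


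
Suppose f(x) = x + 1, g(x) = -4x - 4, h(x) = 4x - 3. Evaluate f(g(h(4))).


h(4) = 13
g(13) = -56
f(-56) = -55

-55


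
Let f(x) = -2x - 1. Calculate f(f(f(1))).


f(1) = -3
f(-3) = 5
f(5) = -11

-11


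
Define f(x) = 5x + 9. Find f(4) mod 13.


f(4) = 29
29 mod 13 = 3

3


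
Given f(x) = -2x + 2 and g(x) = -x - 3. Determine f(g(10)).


g(10) = -13
f(-13) = 28

28


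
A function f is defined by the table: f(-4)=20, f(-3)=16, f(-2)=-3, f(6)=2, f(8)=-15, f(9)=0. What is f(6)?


Reading from the table at x = 6

2


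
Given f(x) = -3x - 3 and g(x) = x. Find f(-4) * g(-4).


-36


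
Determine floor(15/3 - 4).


15/3 = 5
5 - 4 = 1
floor(1) = 1

1


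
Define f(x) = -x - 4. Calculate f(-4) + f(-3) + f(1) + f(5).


f(-4) = 0
f(-3) = -1
f(1) = -5
f(5) = -9
Sum = -15

-15


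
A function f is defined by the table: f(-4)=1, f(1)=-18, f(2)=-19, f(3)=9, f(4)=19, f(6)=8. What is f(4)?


Reading from the table at x = 4

19


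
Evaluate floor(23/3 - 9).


23/3 = 7.6667
7.6667 - 9 = -1.3333
floor(-1.3333) = -2

-2


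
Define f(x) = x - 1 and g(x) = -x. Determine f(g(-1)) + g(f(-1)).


f(g(-1)) = 0
g(f(-1)) = 2
Sum = 2

2


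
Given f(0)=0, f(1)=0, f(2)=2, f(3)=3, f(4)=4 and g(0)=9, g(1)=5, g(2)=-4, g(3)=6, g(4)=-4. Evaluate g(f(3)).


f(3) = 3
g(3) = 6

6


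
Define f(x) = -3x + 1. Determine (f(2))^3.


-125


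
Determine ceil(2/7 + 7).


2/7 = 0.2857
0.2857 + 7 = 7.2857
ceil(7.2857) = 8

8


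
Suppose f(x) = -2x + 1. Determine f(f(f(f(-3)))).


f(-3) = 7
f(7) = -13
f(-13) = 27
f(27) = -53

-53


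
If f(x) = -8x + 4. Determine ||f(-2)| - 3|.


f(-2) = 20
|20| = 20
|20 - 3| = 17

17


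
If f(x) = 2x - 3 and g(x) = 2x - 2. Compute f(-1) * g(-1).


f(-1) = -5
g(-1) = -4
Product = 20

20


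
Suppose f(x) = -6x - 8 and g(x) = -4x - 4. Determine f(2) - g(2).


f(2) = -20
g(2) = -12
Difference = -8

-8


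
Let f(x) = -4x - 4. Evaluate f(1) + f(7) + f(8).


f(1) = -8
f(7) = -32
f(8) = -36
Sum = -76

-76


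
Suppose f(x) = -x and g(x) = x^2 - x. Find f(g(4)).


g(4) = 12
f(12) = -12

-12


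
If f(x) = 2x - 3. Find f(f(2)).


f(2) = 1
f(1) = -1

-1


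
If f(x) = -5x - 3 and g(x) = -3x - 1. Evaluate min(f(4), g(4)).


f(4) = -23
g(4) = -13
min = -23

-23


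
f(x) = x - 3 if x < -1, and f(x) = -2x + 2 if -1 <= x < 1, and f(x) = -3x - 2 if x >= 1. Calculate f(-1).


-1 satisfies -1 <= x < 1
f(-1) = 4

4


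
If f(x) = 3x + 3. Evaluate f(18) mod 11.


f(18) = 57
57 mod 11 = 2

2


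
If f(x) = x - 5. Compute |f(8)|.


f(8) = 3
|3| = 3

3


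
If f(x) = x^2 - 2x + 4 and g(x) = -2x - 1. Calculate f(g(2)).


39


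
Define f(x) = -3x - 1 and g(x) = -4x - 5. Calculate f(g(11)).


g(11) = -49
f(-49) = 146

146


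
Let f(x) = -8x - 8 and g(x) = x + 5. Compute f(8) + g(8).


f(8) = -72
g(8) = 13
Sum = -59

-59


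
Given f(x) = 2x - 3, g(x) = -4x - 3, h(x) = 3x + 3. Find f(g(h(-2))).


h(-2) = -3
g(-3) = 9
f(9) = 15

15


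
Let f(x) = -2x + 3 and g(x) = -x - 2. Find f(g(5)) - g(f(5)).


f(g(5)) = 17
g(f(5)) = 5
Difference = 12

12


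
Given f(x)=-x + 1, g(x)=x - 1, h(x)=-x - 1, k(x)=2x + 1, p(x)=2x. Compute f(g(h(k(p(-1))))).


p(-1) = -2
k(-2) = -3
h(-3) = 2
g(2) = 1
f(1) = 0

0


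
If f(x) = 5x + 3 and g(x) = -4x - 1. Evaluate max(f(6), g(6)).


f(6) = 33
g(6) = -25
max = 33

33


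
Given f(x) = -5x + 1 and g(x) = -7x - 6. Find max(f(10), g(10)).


f(10) = -49
g(10) = -76
max = -49

-49


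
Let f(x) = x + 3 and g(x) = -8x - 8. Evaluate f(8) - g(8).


f(8) = 11
g(8) = -72
Difference = 83

83


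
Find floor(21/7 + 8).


11


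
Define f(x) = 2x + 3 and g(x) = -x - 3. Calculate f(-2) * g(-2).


f(-2) = -1
g(-2) = -1
Product = 1

1


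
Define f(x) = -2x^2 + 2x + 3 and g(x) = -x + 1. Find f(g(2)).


g(2) = -1
f(-1) = (-2)*(-1)^2 + 2*(-1) + 3 = -1

-1


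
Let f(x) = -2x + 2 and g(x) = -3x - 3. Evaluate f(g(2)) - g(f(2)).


f(g(2)) = 20
g(f(2)) = 3
Difference = 17

17


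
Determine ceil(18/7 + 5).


18/7 = 2.5714
2.5714 + 5 = 7.5714
ceil(7.5714) = 8

8


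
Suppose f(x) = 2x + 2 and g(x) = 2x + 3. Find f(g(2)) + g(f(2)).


f(g(2)) = 16
g(f(2)) = 15
Sum = 31

31


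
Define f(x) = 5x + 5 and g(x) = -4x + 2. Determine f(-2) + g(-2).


f(-2) = -5
g(-2) = 10
Sum = 5

5


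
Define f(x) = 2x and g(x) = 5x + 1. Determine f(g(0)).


g(0) = 1
f(1) = 2

2


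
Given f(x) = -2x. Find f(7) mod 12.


f(7) = -14
-14 mod 12 = 10

10


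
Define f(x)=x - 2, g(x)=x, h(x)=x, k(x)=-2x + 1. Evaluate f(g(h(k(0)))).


k(0) = 1
h(1) = 1
g(1) = 1
f(1) = -1

-1


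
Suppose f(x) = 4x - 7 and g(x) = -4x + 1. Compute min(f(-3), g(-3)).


f(-3) = -19
g(-3) = 13
min = -19

-19


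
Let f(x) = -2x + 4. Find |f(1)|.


f(1) = 2
|2| = 2

2


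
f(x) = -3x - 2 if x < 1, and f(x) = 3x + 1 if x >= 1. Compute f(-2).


4


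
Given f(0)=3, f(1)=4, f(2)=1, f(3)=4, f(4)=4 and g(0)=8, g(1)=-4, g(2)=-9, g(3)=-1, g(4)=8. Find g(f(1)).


f(1) = 4
g(4) = 8

8


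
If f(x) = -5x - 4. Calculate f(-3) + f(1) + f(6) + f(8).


f(-3) = 11
f(1) = -9
f(6) = -34
f(8) = -44
Sum = -76

-76


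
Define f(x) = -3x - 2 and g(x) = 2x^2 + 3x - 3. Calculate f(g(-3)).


g(-3) = 6
f(6) = -20

-20


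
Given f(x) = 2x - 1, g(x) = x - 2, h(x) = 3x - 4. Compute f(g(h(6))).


23


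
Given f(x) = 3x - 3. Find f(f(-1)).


-21


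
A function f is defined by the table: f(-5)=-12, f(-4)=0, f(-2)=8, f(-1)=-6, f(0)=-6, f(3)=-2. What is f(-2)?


Reading from the table at x = -2

8


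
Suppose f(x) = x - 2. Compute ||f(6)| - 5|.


f(6) = 4
|4| = 4
|4 - 5| = 1

1


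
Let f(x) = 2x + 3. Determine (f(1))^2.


25


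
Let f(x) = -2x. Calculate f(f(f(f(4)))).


f(4) = -8
f(-8) = 16
f(16) = -32
f(-32) = 64

64


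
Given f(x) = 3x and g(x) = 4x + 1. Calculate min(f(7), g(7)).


f(7) = 21
g(7) = 29
min = 21

21


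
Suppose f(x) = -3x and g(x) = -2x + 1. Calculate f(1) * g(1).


f(1) = -3
g(1) = -1
Product = 3

3


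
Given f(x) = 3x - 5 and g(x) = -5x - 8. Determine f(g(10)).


g(10) = -58
f(-58) = -179

-179


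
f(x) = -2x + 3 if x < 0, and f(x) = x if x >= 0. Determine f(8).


8 satisfies x >= 0
f(8) = 8

8


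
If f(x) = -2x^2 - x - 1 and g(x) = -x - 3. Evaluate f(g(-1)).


g(-1) = -2
f(-2) = (-2)*(-2)^2 - 1*(-2) - 1 = -7

-7


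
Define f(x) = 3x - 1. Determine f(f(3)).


f(3) = 8
f(8) = 23

23


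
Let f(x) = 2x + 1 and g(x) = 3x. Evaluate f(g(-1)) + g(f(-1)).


f(g(-1)) = -5
g(f(-1)) = -3
Sum = -8

-8


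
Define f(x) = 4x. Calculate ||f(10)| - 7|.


f(10) = 40
|40| = 40
|40 - 7| = 33

33


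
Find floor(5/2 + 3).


5/2 = 2.5
2.5 + 3 = 5.5
floor(5.5) = 5

5


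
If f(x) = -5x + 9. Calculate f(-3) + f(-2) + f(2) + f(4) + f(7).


f(-3) = 24
f(-2) = 19
f(2) = -1
f(4) = -11
f(7) = -26
Sum = 5

5


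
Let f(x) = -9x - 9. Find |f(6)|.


f(6) = -63
|-63| = 63

63


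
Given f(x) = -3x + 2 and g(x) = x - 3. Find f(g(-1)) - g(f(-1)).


f(g(-1)) = 14
g(f(-1)) = 2
Difference = 12

12


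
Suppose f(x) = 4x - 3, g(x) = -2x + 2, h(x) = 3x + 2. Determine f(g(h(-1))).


h(-1) = -1
g(-1) = 4
f(4) = 13

13


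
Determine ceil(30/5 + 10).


30/5 = 6
6 + 10 = 16
ceil(16) = 16

16


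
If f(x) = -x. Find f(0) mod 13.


f(0) = 0
0 mod 13 = 0

0


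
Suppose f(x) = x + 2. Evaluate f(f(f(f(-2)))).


f(-2) = 0
f(0) = 2
f(2) = 4
f(4) = 6

6


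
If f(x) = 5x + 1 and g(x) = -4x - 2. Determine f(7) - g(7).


f(7) = 36
g(7) = -30
Difference = 66

66


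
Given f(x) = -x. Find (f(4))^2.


f(4) = -4
(-4)^2 = 16

16


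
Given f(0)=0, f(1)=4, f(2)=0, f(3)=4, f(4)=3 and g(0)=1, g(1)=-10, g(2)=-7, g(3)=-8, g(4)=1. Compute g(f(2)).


f(2) = 0
g(0) = 1

1


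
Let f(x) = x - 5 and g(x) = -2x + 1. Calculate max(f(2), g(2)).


f(2) = -3
g(2) = -3
max = -3

-3


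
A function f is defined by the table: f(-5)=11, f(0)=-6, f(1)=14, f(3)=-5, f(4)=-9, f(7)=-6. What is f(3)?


Reading from the table at x = 3

-5


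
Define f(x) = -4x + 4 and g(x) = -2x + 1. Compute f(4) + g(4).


f(4) = -12
g(4) = -7
Sum = -19

-19


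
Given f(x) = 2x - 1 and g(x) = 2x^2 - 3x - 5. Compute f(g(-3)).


g(-3) = 22
f(22) = 43

43


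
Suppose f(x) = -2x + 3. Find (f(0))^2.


f(0) = 3
(3)^2 = 9

9


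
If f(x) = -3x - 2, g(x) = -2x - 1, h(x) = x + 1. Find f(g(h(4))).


h(4) = 5
g(5) = -11
f(-11) = 31

31


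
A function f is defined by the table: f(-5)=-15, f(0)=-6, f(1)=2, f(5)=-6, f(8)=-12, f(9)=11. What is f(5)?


Reading from the table at x = 5

-6


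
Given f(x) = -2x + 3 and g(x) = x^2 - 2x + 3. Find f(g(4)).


g(4) = 11
f(11) = -19

-19


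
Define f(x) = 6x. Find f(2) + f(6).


48


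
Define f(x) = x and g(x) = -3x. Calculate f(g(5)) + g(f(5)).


f(g(5)) = -15
g(f(5)) = -15
Sum = -30

-30


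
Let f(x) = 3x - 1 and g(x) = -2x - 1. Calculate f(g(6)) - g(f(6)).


f(g(6)) = -40
g(f(6)) = -35
Difference = -5

-5


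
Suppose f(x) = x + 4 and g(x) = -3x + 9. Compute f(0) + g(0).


f(0) = 4
g(0) = 9
Sum = 13

13


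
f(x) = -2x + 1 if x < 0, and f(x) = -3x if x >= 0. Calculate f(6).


-18


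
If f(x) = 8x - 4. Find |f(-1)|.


f(-1) = -12
|-12| = 12

12


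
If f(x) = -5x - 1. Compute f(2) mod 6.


1


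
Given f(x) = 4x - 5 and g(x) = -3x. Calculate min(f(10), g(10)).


-30


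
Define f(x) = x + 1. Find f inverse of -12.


Solve x + 1 = -12
x = (-12 - 1) / 1 = -13

-13


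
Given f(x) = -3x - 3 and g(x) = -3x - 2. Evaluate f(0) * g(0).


f(0) = -3
g(0) = -2
Product = 6

6


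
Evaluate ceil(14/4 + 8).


12


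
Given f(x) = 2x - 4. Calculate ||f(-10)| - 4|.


20


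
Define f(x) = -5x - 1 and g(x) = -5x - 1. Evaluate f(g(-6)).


-146


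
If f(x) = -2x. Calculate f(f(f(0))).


f(0) = 0
f(0) = 0
f(0) = 0

0


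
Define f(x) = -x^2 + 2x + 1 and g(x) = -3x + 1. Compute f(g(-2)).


g(-2) = 7
f(7) = (-1)*(7)^2 + 2*(7) + 1 = -34

-34


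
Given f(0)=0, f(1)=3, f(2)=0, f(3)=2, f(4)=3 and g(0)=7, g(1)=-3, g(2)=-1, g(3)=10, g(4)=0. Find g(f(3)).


-1


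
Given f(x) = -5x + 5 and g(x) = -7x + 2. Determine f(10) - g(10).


f(10) = -45
g(10) = -68
Difference = 23

23


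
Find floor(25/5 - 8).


25/5 = 5
5 - 8 = -3
floor(-3) = -3

-3


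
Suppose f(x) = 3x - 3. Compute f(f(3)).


f(3) = 6
f(6) = 15

15


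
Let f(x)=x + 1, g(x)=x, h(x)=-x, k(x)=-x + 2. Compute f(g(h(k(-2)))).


k(-2) = 4
h(4) = -4
g(-4) = -4
f(-4) = -3

-3


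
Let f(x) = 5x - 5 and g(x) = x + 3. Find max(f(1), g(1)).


4


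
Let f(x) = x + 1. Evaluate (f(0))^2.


1


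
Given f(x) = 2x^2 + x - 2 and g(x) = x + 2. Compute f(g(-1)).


g(-1) = 1
f(1) = 2*(1)^2 + 1*(1) - 2 = 1

1


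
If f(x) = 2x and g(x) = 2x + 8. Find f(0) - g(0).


f(0) = 0
g(0) = 8
Difference = -8

-8


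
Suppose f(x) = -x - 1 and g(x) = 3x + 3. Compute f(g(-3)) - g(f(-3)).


f(g(-3)) = 5
g(f(-3)) = 9
Difference = -4

-4


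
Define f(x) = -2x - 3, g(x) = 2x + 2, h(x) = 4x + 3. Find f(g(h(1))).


h(1) = 7
g(7) = 16
f(16) = -35

-35


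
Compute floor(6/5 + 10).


6/5 = 1.2
1.2 + 10 = 11.2
floor(11.2) = 11

11


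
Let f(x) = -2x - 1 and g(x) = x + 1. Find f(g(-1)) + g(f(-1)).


f(g(-1)) = -1
g(f(-1)) = 2
Sum = 1

1


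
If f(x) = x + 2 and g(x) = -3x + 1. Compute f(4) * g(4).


f(4) = 6
g(4) = -11
Product = -66

-66


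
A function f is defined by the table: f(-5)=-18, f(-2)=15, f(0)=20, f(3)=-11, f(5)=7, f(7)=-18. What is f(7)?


-18


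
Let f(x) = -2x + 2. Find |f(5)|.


8


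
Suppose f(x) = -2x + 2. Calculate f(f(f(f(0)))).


-10


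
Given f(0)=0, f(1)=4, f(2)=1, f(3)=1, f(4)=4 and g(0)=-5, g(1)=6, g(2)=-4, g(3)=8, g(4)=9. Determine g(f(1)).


f(1) = 4
g(4) = 9

9


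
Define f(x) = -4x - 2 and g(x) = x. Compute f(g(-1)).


g(-1) = -1
f(-1) = 2

2


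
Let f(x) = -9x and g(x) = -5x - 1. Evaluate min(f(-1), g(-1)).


f(-1) = 9
g(-1) = 4
min = 4

4


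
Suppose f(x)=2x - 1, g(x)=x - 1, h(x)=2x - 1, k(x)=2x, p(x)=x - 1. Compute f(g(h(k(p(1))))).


p(1) = 0
k(0) = 0
h(0) = -1
g(-1) = -2
f(-2) = -5

-5


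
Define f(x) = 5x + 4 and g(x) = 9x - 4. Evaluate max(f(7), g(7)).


f(7) = 39
g(7) = 59
max = 59

59


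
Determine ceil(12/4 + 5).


12/4 = 3
3 + 5 = 8
ceil(8) = 8

8


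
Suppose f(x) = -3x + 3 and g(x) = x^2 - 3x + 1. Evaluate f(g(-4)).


g(-4) = 29
f(29) = -84

-84


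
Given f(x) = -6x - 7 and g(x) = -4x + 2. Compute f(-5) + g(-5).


f(-5) = 23
g(-5) = 22
Sum = 45

45


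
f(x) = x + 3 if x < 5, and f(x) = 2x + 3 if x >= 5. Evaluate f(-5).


-5 satisfies x < 5
f(-5) = -2

-2


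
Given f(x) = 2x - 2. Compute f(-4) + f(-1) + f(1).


f(-4) = -10
f(-1) = -4
f(1) = 0
Sum = -14

-14


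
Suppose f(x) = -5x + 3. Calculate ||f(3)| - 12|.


f(3) = -12
|-12| = 12
|12 - 12| = 0

0


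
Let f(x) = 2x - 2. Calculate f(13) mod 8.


f(13) = 24
24 mod 8 = 0

0


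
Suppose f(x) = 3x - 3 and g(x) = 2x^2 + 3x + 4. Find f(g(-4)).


g(-4) = 24
f(24) = 69

69


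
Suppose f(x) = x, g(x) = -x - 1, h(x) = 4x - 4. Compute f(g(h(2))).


h(2) = 4
g(4) = -5
f(-5) = -5

-5


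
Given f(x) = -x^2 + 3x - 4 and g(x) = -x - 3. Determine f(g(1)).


g(1) = -4
f(-4) = (-1)*(-4)^2 + 3*(-4) - 4 = -32

-32


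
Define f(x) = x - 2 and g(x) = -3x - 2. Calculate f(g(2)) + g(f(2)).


f(g(2)) = -10
g(f(2)) = -2
Sum = -12

-12


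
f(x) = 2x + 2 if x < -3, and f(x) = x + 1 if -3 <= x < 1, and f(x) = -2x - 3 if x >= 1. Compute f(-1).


0


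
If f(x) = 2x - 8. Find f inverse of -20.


-6


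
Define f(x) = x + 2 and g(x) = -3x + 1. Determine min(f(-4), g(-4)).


f(-4) = -2
g(-4) = 13
min = -2

-2


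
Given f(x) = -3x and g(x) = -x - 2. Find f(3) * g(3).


f(3) = -9
g(3) = -5
Product = 45

45


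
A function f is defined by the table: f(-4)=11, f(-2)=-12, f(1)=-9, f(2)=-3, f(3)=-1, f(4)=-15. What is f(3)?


Reading from the table at x = 3

-1


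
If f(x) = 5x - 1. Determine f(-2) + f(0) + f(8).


f(-2) = -11
f(0) = -1
f(8) = 39
Sum = 27

27


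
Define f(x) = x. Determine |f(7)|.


f(7) = 7
|7| = 7

7


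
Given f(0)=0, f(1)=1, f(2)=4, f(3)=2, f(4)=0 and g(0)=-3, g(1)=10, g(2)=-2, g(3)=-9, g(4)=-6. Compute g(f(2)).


-6


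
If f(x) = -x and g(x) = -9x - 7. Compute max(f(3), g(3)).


f(3) = -3
g(3) = -34
max = -3

-3


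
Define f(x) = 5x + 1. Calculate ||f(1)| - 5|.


1


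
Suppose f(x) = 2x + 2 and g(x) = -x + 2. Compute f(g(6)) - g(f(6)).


f(g(6)) = -6
g(f(6)) = -12
Difference = 6

6


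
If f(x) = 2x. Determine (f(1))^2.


f(1) = 2
(2)^2 = 4

4


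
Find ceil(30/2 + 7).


30/2 = 15
15 + 7 = 22
ceil(22) = 22

22


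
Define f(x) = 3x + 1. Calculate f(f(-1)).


f(-1) = -2
f(-2) = -5

-5


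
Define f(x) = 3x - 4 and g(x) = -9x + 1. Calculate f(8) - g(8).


f(8) = 20
g(8) = -71
Difference = 91

91


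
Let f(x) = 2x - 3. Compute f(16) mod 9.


2


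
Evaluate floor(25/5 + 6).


25/5 = 5
5 + 6 = 11
floor(11) = 11

11


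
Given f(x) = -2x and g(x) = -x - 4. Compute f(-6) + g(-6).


f(-6) = 12
g(-6) = 2
Sum = 14

14


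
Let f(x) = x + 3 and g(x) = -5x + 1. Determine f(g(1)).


g(1) = -4
f(-4) = -1

-1


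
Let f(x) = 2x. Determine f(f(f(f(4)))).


f(4) = 8
f(8) = 16
f(16) = 32
f(32) = 64

64


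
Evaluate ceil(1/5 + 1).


1/5 = 0.2
0.2 + 1 = 1.2
ceil(1.2) = 2

2


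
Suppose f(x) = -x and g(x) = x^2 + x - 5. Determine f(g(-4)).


g(-4) = 7
f(7) = -7

-7


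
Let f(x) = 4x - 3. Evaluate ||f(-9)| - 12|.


f(-9) = -39
|-39| = 39
|39 - 12| = 27

27


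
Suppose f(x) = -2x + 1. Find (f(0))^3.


f(0) = 1
(1)^3 = 1

1


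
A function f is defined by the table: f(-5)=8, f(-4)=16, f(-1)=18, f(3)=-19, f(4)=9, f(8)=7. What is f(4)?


Reading from the table at x = 4

9


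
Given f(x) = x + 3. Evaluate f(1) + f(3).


f(1) = 4
f(3) = 6
Sum = 10

10


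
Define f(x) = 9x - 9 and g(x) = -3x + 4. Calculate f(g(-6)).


g(-6) = 22
f(22) = 189

189


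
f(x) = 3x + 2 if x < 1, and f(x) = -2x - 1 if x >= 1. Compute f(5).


5 satisfies x >= 1
f(5) = -11

-11


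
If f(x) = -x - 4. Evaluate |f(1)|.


f(1) = -5
|-5| = 5

5


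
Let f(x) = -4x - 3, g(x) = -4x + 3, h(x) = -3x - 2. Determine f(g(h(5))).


h(5) = -17
g(-17) = 71
f(71) = -287

-287


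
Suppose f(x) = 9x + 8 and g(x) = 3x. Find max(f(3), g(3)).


f(3) = 35
g(3) = 9
max = 35

35


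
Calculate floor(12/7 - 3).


12/7 = 1.7143
1.7143 - 3 = -1.2857
floor(-1.2857) = -2

-2


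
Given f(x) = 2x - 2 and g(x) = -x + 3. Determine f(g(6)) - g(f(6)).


f(g(6)) = -8
g(f(6)) = -7
Difference = -1

-1


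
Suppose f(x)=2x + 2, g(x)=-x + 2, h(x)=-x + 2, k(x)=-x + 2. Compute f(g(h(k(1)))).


k(1) = 1
h(1) = 1
g(1) = 1
f(1) = 4

4


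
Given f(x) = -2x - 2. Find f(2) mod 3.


f(2) = -6
-6 mod 3 = 0

0


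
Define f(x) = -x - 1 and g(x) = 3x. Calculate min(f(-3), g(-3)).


-9


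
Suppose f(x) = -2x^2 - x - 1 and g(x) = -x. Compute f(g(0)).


g(0) = 0
f(0) = (-2)*(0)^2 - 1*(0) - 1 = -1

-1


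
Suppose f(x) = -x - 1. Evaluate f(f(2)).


2


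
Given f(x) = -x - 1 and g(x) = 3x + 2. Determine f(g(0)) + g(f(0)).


-4


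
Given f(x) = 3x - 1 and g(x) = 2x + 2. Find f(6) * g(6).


238


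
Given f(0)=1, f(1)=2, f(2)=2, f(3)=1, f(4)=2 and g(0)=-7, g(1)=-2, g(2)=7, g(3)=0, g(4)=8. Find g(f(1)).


f(1) = 2
g(2) = 7

7


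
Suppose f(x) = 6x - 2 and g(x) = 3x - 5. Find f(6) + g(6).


f(6) = 34
g(6) = 13
Sum = 47

47


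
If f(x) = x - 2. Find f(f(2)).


f(2) = 0
f(0) = -2

-2


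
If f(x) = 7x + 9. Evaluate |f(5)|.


f(5) = 44
|44| = 44

44


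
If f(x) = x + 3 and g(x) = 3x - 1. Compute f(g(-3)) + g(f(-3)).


-8


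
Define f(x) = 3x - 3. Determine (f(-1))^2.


36


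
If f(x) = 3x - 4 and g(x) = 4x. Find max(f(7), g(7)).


f(7) = 17
g(7) = 28
max = 28

28


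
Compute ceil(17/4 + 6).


11


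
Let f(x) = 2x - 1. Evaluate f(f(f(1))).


f(1) = 1
f(1) = 1
f(1) = 1

1


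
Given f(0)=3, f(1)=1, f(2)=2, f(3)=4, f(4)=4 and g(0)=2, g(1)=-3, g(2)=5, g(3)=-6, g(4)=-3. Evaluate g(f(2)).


5


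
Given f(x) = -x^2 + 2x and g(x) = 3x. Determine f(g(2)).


g(2) = 6
f(6) = (-1)*(6)^2 + 2*(6) = -24

-24


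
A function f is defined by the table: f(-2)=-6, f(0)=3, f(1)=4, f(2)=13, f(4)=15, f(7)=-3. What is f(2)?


Reading from the table at x = 2

13


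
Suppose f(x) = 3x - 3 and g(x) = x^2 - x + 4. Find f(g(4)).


g(4) = 16
f(16) = 45

45


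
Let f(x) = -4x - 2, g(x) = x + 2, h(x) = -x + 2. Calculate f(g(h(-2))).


h(-2) = 4
g(4) = 6
f(6) = -26

-26


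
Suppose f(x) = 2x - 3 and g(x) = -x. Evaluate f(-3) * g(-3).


-27


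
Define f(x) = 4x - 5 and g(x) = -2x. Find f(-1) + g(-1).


f(-1) = -9
g(-1) = 2
Sum = -7

-7


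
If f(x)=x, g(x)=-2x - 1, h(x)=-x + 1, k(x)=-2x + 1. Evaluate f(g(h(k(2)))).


k(2) = -3
h(-3) = 4
g(4) = -9
f(-9) = -9

-9


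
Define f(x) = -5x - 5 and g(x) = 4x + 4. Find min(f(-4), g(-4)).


f(-4) = 15
g(-4) = -12
min = -12

-12


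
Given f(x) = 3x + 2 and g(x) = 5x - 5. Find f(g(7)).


g(7) = 30
f(30) = 92

92


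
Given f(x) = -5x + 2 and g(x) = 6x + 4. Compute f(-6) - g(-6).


f(-6) = 32
g(-6) = -32
Difference = 64

64


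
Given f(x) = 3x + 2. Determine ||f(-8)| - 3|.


f(-8) = -22
|-22| = 22
|22 - 3| = 19

19


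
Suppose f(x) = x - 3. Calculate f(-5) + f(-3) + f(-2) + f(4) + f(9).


f(-5) = -8
f(-3) = -6
f(-2) = -5
f(4) = 1
f(9) = 6
Sum = -12

-12


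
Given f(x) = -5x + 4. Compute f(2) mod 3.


f(2) = -6
-6 mod 3 = 0

0


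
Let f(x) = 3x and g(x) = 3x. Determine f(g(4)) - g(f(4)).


f(g(4)) = 36
g(f(4)) = 36
Difference = 0

0


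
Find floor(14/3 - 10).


14/3 = 4.6667
4.6667 - 10 = -5.3333
floor(-5.3333) = -6

-6


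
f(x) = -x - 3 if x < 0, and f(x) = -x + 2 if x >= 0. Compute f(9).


9 satisfies x >= 0
f(9) = -7

-7


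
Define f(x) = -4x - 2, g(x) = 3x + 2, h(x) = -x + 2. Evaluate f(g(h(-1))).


h(-1) = 3
g(3) = 11
f(11) = -46

-46


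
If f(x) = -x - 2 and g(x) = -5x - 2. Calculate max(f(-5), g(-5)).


f(-5) = 3
g(-5) = 23
max = 23

23


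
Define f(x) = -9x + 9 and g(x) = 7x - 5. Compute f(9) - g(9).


f(9) = -72
g(9) = 58
Difference = -130

-130


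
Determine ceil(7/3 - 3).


7/3 = 2.3333
2.3333 - 3 = -0.6667
ceil(-0.6667) = 0

0


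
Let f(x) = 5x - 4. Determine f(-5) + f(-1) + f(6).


f(-5) = -29
f(-1) = -9
f(6) = 26
Sum = -12

-12


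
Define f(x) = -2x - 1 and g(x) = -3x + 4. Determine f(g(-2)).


g(-2) = 10
f(10) = -21

-21


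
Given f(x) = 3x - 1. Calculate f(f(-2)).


f(-2) = -7
f(-7) = -22

-22


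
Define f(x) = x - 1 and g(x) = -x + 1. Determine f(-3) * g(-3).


-16


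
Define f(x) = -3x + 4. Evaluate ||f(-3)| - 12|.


f(-3) = 13
|13| = 13
|13 - 12| = 1

1


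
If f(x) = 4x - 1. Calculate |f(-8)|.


f(-8) = -33
|-33| = 33

33


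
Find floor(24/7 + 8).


24/7 = 3.4286
3.4286 + 8 = 11.4286
floor(11.4286) = 11

11


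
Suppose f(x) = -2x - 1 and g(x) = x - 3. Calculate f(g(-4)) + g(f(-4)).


17


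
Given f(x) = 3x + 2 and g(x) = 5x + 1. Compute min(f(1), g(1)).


f(1) = 5
g(1) = 6
min = 5

5


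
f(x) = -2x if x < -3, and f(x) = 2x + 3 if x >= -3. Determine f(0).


0 satisfies x >= -3
f(0) = 3

3


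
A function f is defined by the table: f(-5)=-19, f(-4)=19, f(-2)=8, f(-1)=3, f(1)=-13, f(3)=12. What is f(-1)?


Reading from the table at x = -1

3


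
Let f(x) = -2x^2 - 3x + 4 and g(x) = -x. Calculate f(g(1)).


5


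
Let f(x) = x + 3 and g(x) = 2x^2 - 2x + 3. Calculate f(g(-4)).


46


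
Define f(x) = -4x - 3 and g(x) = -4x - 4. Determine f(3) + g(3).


-31


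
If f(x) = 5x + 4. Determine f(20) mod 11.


f(20) = 104
104 mod 11 = 5

5


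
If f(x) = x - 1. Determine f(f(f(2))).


f(2) = 1
f(1) = 0
f(0) = -1

-1


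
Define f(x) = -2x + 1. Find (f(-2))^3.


f(-2) = 5
(5)^3 = 125

125


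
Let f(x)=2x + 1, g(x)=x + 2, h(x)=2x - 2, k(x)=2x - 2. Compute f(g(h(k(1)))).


k(1) = 0
h(0) = -2
g(-2) = 0
f(0) = 1

1


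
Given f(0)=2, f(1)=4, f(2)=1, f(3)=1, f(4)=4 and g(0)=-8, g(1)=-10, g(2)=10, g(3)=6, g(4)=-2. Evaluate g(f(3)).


f(3) = 1
g(1) = -10

-10


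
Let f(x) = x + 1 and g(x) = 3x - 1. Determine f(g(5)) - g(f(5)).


f(g(5)) = 15
g(f(5)) = 17
Difference = -2

-2


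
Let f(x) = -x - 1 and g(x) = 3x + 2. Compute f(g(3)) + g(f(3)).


f(g(3)) = -12
g(f(3)) = -10
Sum = -22

-22


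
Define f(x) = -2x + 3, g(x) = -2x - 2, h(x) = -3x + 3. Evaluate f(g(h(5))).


-41


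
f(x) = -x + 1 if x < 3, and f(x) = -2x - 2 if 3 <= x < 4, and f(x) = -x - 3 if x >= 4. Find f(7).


7 satisfies x >= 4
f(7) = -10

-10


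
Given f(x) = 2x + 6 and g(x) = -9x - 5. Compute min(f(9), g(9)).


-86


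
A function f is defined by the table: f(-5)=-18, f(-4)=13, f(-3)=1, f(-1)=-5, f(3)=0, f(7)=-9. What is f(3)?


Reading from the table at x = 3

0


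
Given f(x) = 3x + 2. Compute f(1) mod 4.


f(1) = 5
5 mod 4 = 1

1


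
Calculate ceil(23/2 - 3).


23/2 = 11.5
11.5 - 3 = 8.5
ceil(8.5) = 9

9


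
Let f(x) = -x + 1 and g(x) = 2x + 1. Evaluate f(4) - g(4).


f(4) = -3
g(4) = 9
Difference = -12

-12


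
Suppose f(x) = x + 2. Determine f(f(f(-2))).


f(-2) = 0
f(0) = 2
f(2) = 4

4


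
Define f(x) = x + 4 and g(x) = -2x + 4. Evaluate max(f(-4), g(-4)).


f(-4) = 0
g(-4) = 12
max = 12

12


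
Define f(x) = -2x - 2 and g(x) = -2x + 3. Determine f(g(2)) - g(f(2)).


f(g(2)) = 0
g(f(2)) = 15
Difference = -15

-15


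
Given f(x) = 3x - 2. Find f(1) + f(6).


f(1) = 1
f(6) = 16
Sum = 17

17


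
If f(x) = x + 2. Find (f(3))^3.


125


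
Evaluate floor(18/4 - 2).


18/4 = 4.5
4.5 - 2 = 2.5
floor(2.5) = 2

2


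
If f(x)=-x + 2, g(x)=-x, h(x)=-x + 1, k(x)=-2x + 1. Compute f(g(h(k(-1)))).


0


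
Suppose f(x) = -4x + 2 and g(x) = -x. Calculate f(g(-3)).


g(-3) = 3
f(3) = -10

-10


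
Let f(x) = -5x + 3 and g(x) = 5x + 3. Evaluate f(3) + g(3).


f(3) = -12
g(3) = 18
Sum = 6

6


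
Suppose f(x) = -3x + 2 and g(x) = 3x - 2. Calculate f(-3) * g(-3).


f(-3) = 11
g(-3) = -11
Product = -121

-121


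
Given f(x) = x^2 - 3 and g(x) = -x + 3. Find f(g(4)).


g(4) = -1
f(-1) = 1*(-1)^2 - 3 = -2

-2


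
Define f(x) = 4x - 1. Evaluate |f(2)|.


f(2) = 7
|7| = 7

7


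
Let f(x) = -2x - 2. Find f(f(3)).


f(3) = -8
f(-8) = 14

14


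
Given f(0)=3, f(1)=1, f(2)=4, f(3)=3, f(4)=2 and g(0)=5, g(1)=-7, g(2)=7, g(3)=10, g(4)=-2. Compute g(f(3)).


f(3) = 3
g(3) = 10

10


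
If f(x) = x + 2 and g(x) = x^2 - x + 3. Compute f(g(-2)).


g(-2) = 9
f(9) = 11

11


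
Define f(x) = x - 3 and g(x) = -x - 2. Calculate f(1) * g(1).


f(1) = -2
g(1) = -3
Product = 6

6


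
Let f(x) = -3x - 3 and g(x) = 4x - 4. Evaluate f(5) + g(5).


f(5) = -18
g(5) = 16
Sum = -2

-2


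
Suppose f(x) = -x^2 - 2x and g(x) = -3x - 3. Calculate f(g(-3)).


-48


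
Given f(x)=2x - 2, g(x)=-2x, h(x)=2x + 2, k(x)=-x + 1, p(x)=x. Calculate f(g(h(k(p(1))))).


p(1) = 1
k(1) = 0
h(0) = 2
g(2) = -4
f(-4) = -10

-10


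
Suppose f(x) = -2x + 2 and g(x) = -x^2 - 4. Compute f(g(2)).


g(2) = -8
f(-8) = 18

18


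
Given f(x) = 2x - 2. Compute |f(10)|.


f(10) = 18
|18| = 18

18


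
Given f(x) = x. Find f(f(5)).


f(5) = 5
f(5) = 5

5


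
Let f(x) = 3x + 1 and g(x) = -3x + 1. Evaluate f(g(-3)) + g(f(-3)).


f(g(-3)) = 31
g(f(-3)) = 25
Sum = 56

56


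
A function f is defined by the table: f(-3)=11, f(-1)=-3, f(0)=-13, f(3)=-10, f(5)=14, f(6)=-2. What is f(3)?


-10


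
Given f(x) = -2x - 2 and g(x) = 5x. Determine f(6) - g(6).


f(6) = -14
g(6) = 30
Difference = -44

-44


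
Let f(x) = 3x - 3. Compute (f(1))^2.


f(1) = 0
(0)^2 = 0

0


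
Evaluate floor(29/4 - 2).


29/4 = 7.25
7.25 - 2 = 5.25
floor(5.25) = 5

5


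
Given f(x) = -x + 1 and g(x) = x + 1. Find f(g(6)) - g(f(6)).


f(g(6)) = -6
g(f(6)) = -4
Difference = -2

-2


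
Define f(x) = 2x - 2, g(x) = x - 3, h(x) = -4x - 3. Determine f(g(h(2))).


h(2) = -11
g(-11) = -14
f(-14) = -30

-30


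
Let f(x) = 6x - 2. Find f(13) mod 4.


f(13) = 76
76 mod 4 = 0

0


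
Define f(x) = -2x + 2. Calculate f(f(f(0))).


f(0) = 2
f(2) = -2
f(-2) = 6

6


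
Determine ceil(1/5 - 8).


-7


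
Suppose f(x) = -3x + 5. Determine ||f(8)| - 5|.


14


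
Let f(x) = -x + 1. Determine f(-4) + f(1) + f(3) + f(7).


f(-4) = 5
f(1) = 0
f(3) = -2
f(7) = -6
Sum = -3

-3


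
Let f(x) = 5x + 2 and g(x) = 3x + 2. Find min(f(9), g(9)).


f(9) = 47
g(9) = 29
min = 29

29


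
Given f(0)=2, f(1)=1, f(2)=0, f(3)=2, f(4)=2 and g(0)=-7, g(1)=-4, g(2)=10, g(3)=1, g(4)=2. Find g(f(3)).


f(3) = 2
g(2) = 10

10


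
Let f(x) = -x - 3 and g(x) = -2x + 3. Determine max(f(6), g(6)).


f(6) = -9
g(6) = -9
max = -9

-9


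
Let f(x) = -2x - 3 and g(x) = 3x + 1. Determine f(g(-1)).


1


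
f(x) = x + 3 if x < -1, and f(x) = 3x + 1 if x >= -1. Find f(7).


7 satisfies x >= -1
f(7) = 22

22


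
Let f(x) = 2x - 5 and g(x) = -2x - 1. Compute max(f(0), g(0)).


f(0) = -5
g(0) = -1
max = -1

-1


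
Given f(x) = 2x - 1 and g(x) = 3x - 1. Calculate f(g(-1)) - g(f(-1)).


f(g(-1)) = -9
g(f(-1)) = -10
Difference = 1

1
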